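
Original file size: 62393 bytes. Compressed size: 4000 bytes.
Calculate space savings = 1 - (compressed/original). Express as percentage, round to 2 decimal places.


ratio = compressed/original = 4000/62393 = 0.06411
savings = 1 - ratio = 1 - 0.06411 = 0.93589
as a percentage: 0.93589 * 100 = 93.59%

Space savings = 1 - 4000/62393 = 93.59%


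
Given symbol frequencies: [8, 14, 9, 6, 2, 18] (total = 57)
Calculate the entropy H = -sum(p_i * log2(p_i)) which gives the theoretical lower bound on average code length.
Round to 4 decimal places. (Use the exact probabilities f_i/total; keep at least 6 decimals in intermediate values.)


Per-symbol terms -p_i * log2(p_i) with p_i = f_i/57:
  p = 8/57 = 0.140351: log2(p) = -2.832890, -p*log2(p) = 0.397599
  p = 14/57 = 0.245614: log2(p) = -2.025535, -p*log2(p) = 0.497500
  p = 9/57 = 0.157895: log2(p) = -2.662965, -p*log2(p) = 0.420468
  p = 6/57 = 0.105263: log2(p) = -3.247928, -p*log2(p) = 0.341887
  p = 2/57 = 0.035088: log2(p) = -4.832890, -p*log2(p) = 0.169575
  p = 18/57 = 0.315789: log2(p) = -1.662965, -p*log2(p) = 0.525147
H = 0.397599 + 0.497500 + 0.420468 + 0.341887 + 0.169575 + 0.525147 = 2.352176

H = 2.3522 bits/symbol


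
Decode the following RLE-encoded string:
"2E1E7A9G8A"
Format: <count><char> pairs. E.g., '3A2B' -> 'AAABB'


Expanding each <count><char> pair:
  2E -> 'EE'
  1E -> 'E'
  7A -> 'AAAAAAA'
  9G -> 'GGGGGGGGG'
  8A -> 'AAAAAAAA'

Decoded = EEEAAAAAAAGGGGGGGGGAAAAAAAA


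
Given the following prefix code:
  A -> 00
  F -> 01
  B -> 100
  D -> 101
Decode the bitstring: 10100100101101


Decoding step by step:
Bits 101 -> D
Bits 00 -> A
Bits 100 -> B
Bits 101 -> D
Bits 101 -> D


Decoded message: DABDD


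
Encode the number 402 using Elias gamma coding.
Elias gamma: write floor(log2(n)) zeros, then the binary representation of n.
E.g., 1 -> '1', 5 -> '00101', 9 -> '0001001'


num_bits = floor(log2(402)) + 1 = 9
leading_zeros = num_bits - 1 = 8
binary(402) = 110010010

Elias gamma(402) = '00000000' + '110010010' = 00000000110010010 (17 bits)


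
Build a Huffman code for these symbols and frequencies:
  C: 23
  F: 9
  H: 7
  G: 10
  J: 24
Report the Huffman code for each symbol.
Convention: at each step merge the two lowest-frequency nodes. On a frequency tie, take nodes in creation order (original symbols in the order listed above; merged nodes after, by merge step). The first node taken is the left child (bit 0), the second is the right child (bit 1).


Huffman tree construction:
Step 1: Merge H(7) + F(9) = 16
Step 2: Merge G(10) + (H+F)(16) = 26
Step 3: Merge C(23) + J(24) = 47
Step 4: Merge (G+(H+F))(26) + (C+J)(47) = 73
Read each symbol's code off the tree from the root (left child = 0, right child = 1).

Codes:
  C: 10 (length 2)
  F: 011 (length 3)
  H: 010 (length 3)
  G: 00 (length 2)
  J: 11 (length 2)
Average code length: 162/73 = 2.2192 bits/symbol


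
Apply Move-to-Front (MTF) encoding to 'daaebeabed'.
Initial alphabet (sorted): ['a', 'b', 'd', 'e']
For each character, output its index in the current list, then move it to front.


MTF encoding:
'd': index 2 in ['a', 'b', 'd', 'e'] -> ['d', 'a', 'b', 'e']
'a': index 1 in ['d', 'a', 'b', 'e'] -> ['a', 'd', 'b', 'e']
'a': index 0 in ['a', 'd', 'b', 'e'] -> ['a', 'd', 'b', 'e']
'e': index 3 in ['a', 'd', 'b', 'e'] -> ['e', 'a', 'd', 'b']
'b': index 3 in ['e', 'a', 'd', 'b'] -> ['b', 'e', 'a', 'd']
'e': index 1 in ['b', 'e', 'a', 'd'] -> ['e', 'b', 'a', 'd']
'a': index 2 in ['e', 'b', 'a', 'd'] -> ['a', 'e', 'b', 'd']
'b': index 2 in ['a', 'e', 'b', 'd'] -> ['b', 'a', 'e', 'd']
'e': index 2 in ['b', 'a', 'e', 'd'] -> ['e', 'b', 'a', 'd']
'd': index 3 in ['e', 'b', 'a', 'd'] -> ['d', 'e', 'b', 'a']


Output: [2, 1, 0, 3, 3, 1, 2, 2, 2, 3]


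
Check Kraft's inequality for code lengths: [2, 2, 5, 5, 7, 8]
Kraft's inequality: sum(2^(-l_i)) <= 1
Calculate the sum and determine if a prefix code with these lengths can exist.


Sum = 2^(-2) + 2^(-2) + 2^(-5) + 2^(-5) + 2^(-7) + 2^(-8)
    = 0.25 + 0.25 + 0.03125 + 0.03125 + 0.0078125 + 0.00390625
    = 147/256 = 0.57421875
Since 0.57421875 <= 1, Kraft's inequality IS satisfied.
A prefix code with these lengths CAN exist.

Kraft sum = 0.57421875. Satisfied.


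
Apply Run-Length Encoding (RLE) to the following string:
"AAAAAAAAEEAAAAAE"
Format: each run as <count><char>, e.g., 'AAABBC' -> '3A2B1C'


Scanning runs left to right:
  i=0: run of 'A' x 8 -> '8A'
  i=8: run of 'E' x 2 -> '2E'
  i=10: run of 'A' x 5 -> '5A'
  i=15: run of 'E' x 1 -> '1E'

RLE = 8A2E5A1E


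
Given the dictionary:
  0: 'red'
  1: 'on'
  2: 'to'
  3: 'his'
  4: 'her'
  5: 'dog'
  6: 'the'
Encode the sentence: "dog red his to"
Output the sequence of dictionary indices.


Look up each word in the dictionary:
  'dog' -> 5
  'red' -> 0
  'his' -> 3
  'to' -> 2

Encoded: [5, 0, 3, 2]


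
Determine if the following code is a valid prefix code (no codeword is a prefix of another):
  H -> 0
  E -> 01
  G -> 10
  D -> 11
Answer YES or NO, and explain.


Checking each pair (does one codeword prefix another?):
  H='0' vs E='01': prefix -- VIOLATION

NO -- this is NOT a valid prefix code. H (0) is a prefix of E (01).


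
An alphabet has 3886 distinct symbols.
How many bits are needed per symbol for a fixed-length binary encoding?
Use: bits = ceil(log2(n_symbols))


log2(3886) = 11.9241
Bracket: 2^11 = 2048 < 3886 <= 2^12 = 4096
So ceil(log2(3886)) = 12

bits = ceil(log2(3886)) = ceil(11.9241) = 12 bits


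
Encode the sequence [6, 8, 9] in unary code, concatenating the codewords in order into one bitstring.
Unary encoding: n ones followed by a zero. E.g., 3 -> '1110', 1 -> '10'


Encode each number as n ones followed by a terminating 0:
  6 -> 1111110 (7 bits)
  8 -> 111111110 (9 bits)
  9 -> 1111111110 (10 bits)
Total length = 7 + 9 + 10 = 26 bits.

Unary([6, 8, 9]) = 11111101111111101111111110 (26 bits)


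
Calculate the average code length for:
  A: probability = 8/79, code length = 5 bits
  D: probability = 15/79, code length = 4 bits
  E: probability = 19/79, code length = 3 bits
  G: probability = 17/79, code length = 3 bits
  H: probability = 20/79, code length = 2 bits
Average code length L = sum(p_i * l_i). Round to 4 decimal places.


Weighted contributions p_i * l_i:
  A: (8/79) * 5 = 40/79
  D: (15/79) * 4 = 60/79
  E: (19/79) * 3 = 57/79
  G: (17/79) * 3 = 51/79
  H: (20/79) * 2 = 40/79
Sum = (40 + 60 + 57 + 51 + 40)/79 = 248/79

L = 248/79 = 3.1392 bits/symbol


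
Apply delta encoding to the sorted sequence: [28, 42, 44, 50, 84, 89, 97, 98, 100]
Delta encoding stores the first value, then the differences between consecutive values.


First value: 28
Deltas:
  42 - 28 = 14
  44 - 42 = 2
  50 - 44 = 6
  84 - 50 = 34
  89 - 84 = 5
  97 - 89 = 8
  98 - 97 = 1
  100 - 98 = 2


Delta encoded: [28, 14, 2, 6, 34, 5, 8, 1, 2]


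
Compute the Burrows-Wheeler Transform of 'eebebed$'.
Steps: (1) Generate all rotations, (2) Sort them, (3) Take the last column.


Rotations (sorted):
  0: $eebebed -> last char: d
  1: bebed$ee -> last char: e
  2: bed$eebe -> last char: e
  3: d$eebebe -> last char: e
  4: ebebed$e -> last char: e
  5: ebed$eeb -> last char: b
  6: ed$eebeb -> last char: b
  7: eebebed$ -> last char: $


BWT = deeeebb$


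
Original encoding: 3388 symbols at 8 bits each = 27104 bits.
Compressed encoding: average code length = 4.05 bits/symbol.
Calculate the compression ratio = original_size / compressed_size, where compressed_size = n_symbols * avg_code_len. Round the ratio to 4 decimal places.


original_size = n_symbols * orig_bits = 3388 * 8 = 27104 bits
compressed_size = n_symbols * avg_code_len = 3388 * 4.05 = 13721.4 bits
ratio = original_size / compressed_size = 27104 / 13721.4 = 1.9753

Compression ratio = 1.9753


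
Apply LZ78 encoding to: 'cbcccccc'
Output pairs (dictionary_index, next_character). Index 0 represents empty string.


LZ78 encoding steps:
Dictionary: {0: ''}
Step 1: w='' (idx 0), next='c' -> output (0, 'c'), add 'c' as idx 1
Step 2: w='' (idx 0), next='b' -> output (0, 'b'), add 'b' as idx 2
Step 3: w='c' (idx 1), next='c' -> output (1, 'c'), add 'cc' as idx 3
Step 4: w='cc' (idx 3), next='c' -> output (3, 'c'), add 'ccc' as idx 4
Step 5: w='c' (idx 1), end of input -> output (1, '')


Encoded: [(0, 'c'), (0, 'b'), (1, 'c'), (3, 'c'), (1, '')]


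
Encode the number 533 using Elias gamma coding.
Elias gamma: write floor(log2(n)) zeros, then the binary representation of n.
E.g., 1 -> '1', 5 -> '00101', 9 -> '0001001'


num_bits = floor(log2(533)) + 1 = 10
leading_zeros = num_bits - 1 = 9
binary(533) = 1000010101

Elias gamma(533) = '000000000' + '1000010101' = 0000000001000010101 (19 bits)


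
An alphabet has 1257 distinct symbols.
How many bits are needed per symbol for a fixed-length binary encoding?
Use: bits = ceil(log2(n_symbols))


log2(1257) = 10.2958
Bracket: 2^10 = 1024 < 1257 <= 2^11 = 2048
So ceil(log2(1257)) = 11

bits = ceil(log2(1257)) = ceil(10.2958) = 11 bits


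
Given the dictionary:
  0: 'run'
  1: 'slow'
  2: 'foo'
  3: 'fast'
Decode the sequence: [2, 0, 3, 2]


Look up each index in the dictionary:
  2 -> 'foo'
  0 -> 'run'
  3 -> 'fast'
  2 -> 'foo'

Decoded: "foo run fast foo"


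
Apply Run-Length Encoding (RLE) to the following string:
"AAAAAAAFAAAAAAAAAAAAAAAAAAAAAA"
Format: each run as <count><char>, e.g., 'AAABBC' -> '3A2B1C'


Scanning runs left to right:
  i=0: run of 'A' x 7 -> '7A'
  i=7: run of 'F' x 1 -> '1F'
  i=8: run of 'A' x 22 -> '22A'

RLE = 7A1F22A


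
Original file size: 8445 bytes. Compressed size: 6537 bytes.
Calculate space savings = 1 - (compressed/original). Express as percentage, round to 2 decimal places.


ratio = compressed/original = 6537/8445 = 0.774067
savings = 1 - ratio = 1 - 0.774067 = 0.225933
as a percentage: 0.225933 * 100 = 22.59%

Space savings = 1 - 6537/8445 = 22.59%


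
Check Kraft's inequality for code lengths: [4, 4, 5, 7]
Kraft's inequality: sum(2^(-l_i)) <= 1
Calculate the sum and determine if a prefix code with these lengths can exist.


Sum = 2^(-4) + 2^(-4) + 2^(-5) + 2^(-7)
    = 0.0625 + 0.0625 + 0.03125 + 0.0078125
    = 21/128 = 0.1640625
Since 0.1640625 <= 1, Kraft's inequality IS satisfied.
A prefix code with these lengths CAN exist.

Kraft sum = 0.1640625. Satisfied.


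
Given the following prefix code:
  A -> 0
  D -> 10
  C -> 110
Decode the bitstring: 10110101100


Decoding step by step:
Bits 10 -> D
Bits 110 -> C
Bits 10 -> D
Bits 110 -> C
Bits 0 -> A


Decoded message: DCDCA


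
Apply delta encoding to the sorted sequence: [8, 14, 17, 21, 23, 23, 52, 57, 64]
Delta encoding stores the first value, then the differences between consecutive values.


First value: 8
Deltas:
  14 - 8 = 6
  17 - 14 = 3
  21 - 17 = 4
  23 - 21 = 2
  23 - 23 = 0
  52 - 23 = 29
  57 - 52 = 5
  64 - 57 = 7


Delta encoded: [8, 6, 3, 4, 2, 0, 29, 5, 7]


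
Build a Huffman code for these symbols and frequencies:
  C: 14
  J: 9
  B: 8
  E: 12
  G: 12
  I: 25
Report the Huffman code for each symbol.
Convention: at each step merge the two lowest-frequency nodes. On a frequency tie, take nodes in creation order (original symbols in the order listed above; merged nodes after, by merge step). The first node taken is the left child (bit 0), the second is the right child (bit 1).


Huffman tree construction:
Step 1: Merge B(8) + J(9) = 17
Step 2: Merge E(12) + G(12) = 24
Step 3: Merge C(14) + (B+J)(17) = 31
Step 4: Merge (E+G)(24) + I(25) = 49
Step 5: Merge (C+(B+J))(31) + ((E+G)+I)(49) = 80
Read each symbol's code off the tree from the root (left child = 0, right child = 1).

Codes:
  C: 00 (length 2)
  J: 011 (length 3)
  B: 010 (length 3)
  E: 100 (length 3)
  G: 101 (length 3)
  I: 11 (length 2)
Average code length: 201/80 = 2.5125 bits/symbol


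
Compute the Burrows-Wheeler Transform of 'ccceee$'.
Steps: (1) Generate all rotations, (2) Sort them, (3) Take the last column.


Rotations (sorted):
  0: $ccceee -> last char: e
  1: ccceee$ -> last char: $
  2: cceee$c -> last char: c
  3: ceee$cc -> last char: c
  4: e$cccee -> last char: e
  5: ee$ccce -> last char: e
  6: eee$ccc -> last char: c


BWT = e$cceec


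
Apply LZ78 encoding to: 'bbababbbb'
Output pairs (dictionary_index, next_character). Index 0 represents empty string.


LZ78 encoding steps:
Dictionary: {0: ''}
Step 1: w='' (idx 0), next='b' -> output (0, 'b'), add 'b' as idx 1
Step 2: w='b' (idx 1), next='a' -> output (1, 'a'), add 'ba' as idx 2
Step 3: w='ba' (idx 2), next='b' -> output (2, 'b'), add 'bab' as idx 3
Step 4: w='b' (idx 1), next='b' -> output (1, 'b'), add 'bb' as idx 4
Step 5: w='b' (idx 1), end of input -> output (1, '')


Encoded: [(0, 'b'), (1, 'a'), (2, 'b'), (1, 'b'), (1, '')]


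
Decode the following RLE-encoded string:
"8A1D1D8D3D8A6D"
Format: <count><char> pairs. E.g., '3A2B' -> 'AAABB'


Expanding each <count><char> pair:
  8A -> 'AAAAAAAA'
  1D -> 'D'
  1D -> 'D'
  8D -> 'DDDDDDDD'
  3D -> 'DDD'
  8A -> 'AAAAAAAA'
  6D -> 'DDDDDD'

Decoded = AAAAAAAADDDDDDDDDDDDDAAAAAAAADDDDDD


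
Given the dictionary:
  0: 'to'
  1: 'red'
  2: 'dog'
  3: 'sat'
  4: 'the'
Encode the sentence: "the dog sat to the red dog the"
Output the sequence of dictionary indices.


Look up each word in the dictionary:
  'the' -> 4
  'dog' -> 2
  'sat' -> 3
  'to' -> 0
  'the' -> 4
  'red' -> 1
  'dog' -> 2
  'the' -> 4

Encoded: [4, 2, 3, 0, 4, 1, 2, 4]


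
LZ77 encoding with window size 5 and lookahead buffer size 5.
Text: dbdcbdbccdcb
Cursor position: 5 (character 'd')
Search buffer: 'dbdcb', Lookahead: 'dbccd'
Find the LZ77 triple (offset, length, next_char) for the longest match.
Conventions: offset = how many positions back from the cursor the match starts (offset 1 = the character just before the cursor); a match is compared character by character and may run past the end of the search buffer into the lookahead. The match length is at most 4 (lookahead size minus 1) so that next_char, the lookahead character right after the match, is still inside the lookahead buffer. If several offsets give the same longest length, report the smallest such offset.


Try each offset into the search buffer:
  offset=1 (pos 4, char 'b'): match length 0
  offset=2 (pos 3, char 'c'): match length 0
  offset=3 (pos 2, char 'd'): match length 1
  offset=4 (pos 1, char 'b'): match length 0
  offset=5 (pos 0, char 'd'): match length 2
Longest match has length 2 at offset 5.
next_char = character at position 5 + 2 = 7 -> 'c'

Best match: offset=5, length=2 (matching 'db' starting at position 0)
LZ77 triple: (5, 2, 'c')


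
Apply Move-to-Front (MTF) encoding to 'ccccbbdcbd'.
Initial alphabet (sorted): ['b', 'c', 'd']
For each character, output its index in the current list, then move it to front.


MTF encoding:
'c': index 1 in ['b', 'c', 'd'] -> ['c', 'b', 'd']
'c': index 0 in ['c', 'b', 'd'] -> ['c', 'b', 'd']
'c': index 0 in ['c', 'b', 'd'] -> ['c', 'b', 'd']
'c': index 0 in ['c', 'b', 'd'] -> ['c', 'b', 'd']
'b': index 1 in ['c', 'b', 'd'] -> ['b', 'c', 'd']
'b': index 0 in ['b', 'c', 'd'] -> ['b', 'c', 'd']
'd': index 2 in ['b', 'c', 'd'] -> ['d', 'b', 'c']
'c': index 2 in ['d', 'b', 'c'] -> ['c', 'd', 'b']
'b': index 2 in ['c', 'd', 'b'] -> ['b', 'c', 'd']
'd': index 2 in ['b', 'c', 'd'] -> ['d', 'b', 'c']


Output: [1, 0, 0, 0, 1, 0, 2, 2, 2, 2]


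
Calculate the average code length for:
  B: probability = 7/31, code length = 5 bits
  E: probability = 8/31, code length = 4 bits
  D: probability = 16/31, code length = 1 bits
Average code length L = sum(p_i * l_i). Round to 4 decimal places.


Weighted contributions p_i * l_i:
  B: (7/31) * 5 = 35/31
  E: (8/31) * 4 = 32/31
  D: (16/31) * 1 = 16/31
Sum = (35 + 32 + 16)/31 = 83/31

L = 83/31 = 2.6774 bits/symbol


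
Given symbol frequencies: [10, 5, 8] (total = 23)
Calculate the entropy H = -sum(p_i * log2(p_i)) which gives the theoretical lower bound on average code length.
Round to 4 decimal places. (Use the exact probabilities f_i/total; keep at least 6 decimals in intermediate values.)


Per-symbol terms -p_i * log2(p_i) with p_i = f_i/23:
  p = 10/23 = 0.434783: log2(p) = -1.201634, -p*log2(p) = 0.522450
  p = 5/23 = 0.217391: log2(p) = -2.201634, -p*log2(p) = 0.478616
  p = 8/23 = 0.347826: log2(p) = -1.523562, -p*log2(p) = 0.529935
H = 0.522450 + 0.478616 + 0.529935 = 1.531001

H = 1.531 bits/symbol


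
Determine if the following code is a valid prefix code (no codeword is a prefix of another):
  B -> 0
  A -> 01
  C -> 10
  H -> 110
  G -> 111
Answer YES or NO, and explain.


Checking each pair (does one codeword prefix another?):
  B='0' vs A='01': prefix -- VIOLATION

NO -- this is NOT a valid prefix code. B (0) is a prefix of A (01).


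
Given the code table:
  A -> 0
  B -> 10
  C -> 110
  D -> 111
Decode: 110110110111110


Decoding:
110 -> C
110 -> C
110 -> C
111 -> D
110 -> C


Result: CCCDC


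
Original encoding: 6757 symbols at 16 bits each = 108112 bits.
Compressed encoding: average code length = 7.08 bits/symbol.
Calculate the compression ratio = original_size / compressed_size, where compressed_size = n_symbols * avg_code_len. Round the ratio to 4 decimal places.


original_size = n_symbols * orig_bits = 6757 * 16 = 108112 bits
compressed_size = n_symbols * avg_code_len = 6757 * 7.08 = 47839.56 bits
ratio = original_size / compressed_size = 108112 / 47839.56 = 2.2599

Compression ratio = 2.2599


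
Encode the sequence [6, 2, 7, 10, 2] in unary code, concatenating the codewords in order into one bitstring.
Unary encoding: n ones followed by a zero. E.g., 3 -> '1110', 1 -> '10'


Encode each number as n ones followed by a terminating 0:
  6 -> 1111110 (7 bits)
  2 -> 110 (3 bits)
  7 -> 11111110 (8 bits)
  10 -> 11111111110 (11 bits)
  2 -> 110 (3 bits)
Total length = 7 + 3 + 8 + 11 + 3 = 32 bits.

Unary([6, 2, 7, 10, 2]) = 11111101101111111011111111110110 (32 bits)


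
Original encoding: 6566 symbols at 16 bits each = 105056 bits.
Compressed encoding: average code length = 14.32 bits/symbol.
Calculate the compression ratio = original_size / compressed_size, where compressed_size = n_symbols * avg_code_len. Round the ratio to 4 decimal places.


original_size = n_symbols * orig_bits = 6566 * 16 = 105056 bits
compressed_size = n_symbols * avg_code_len = 6566 * 14.32 = 94025.12 bits
ratio = original_size / compressed_size = 105056 / 94025.12 = 1.1173

Compression ratio = 1.1173


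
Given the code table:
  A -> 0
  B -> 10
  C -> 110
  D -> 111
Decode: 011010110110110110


Decoding:
0 -> A
110 -> C
10 -> B
110 -> C
110 -> C
110 -> C
110 -> C


Result: ACBCCCC


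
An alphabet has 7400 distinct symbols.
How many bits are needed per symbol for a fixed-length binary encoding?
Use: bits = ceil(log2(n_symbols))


log2(7400) = 12.8533
Bracket: 2^12 = 4096 < 7400 <= 2^13 = 8192
So ceil(log2(7400)) = 13

bits = ceil(log2(7400)) = ceil(12.8533) = 13 bits


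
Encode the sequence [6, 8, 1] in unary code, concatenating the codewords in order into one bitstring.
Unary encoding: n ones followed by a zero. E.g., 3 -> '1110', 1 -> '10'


Encode each number as n ones followed by a terminating 0:
  6 -> 1111110 (7 bits)
  8 -> 111111110 (9 bits)
  1 -> 10 (2 bits)
Total length = 7 + 9 + 2 = 18 bits.

Unary([6, 8, 1]) = 111111011111111010 (18 bits)


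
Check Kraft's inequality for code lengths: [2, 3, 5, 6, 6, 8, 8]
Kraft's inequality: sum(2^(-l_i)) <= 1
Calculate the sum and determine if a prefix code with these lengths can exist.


Sum = 2^(-2) + 2^(-3) + 2^(-5) + 2^(-6) + 2^(-6) + 2^(-8) + 2^(-8)
    = 0.25 + 0.125 + 0.03125 + 0.015625 + 0.015625 + 0.00390625 + 0.00390625
    = 114/256 = 0.4453125
Since 0.4453125 <= 1, Kraft's inequality IS satisfied.
A prefix code with these lengths CAN exist.

Kraft sum = 0.4453125. Satisfied.


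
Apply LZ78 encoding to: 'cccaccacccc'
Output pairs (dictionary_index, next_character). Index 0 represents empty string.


LZ78 encoding steps:
Dictionary: {0: ''}
Step 1: w='' (idx 0), next='c' -> output (0, 'c'), add 'c' as idx 1
Step 2: w='c' (idx 1), next='c' -> output (1, 'c'), add 'cc' as idx 2
Step 3: w='' (idx 0), next='a' -> output (0, 'a'), add 'a' as idx 3
Step 4: w='cc' (idx 2), next='a' -> output (2, 'a'), add 'cca' as idx 4
Step 5: w='cc' (idx 2), next='c' -> output (2, 'c'), add 'ccc' as idx 5
Step 6: w='c' (idx 1), end of input -> output (1, '')


Encoded: [(0, 'c'), (1, 'c'), (0, 'a'), (2, 'a'), (2, 'c'), (1, '')]


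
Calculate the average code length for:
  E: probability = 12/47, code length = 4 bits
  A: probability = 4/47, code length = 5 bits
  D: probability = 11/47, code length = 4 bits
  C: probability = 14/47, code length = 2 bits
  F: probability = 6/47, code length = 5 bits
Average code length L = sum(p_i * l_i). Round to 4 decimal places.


Weighted contributions p_i * l_i:
  E: (12/47) * 4 = 48/47
  A: (4/47) * 5 = 20/47
  D: (11/47) * 4 = 44/47
  C: (14/47) * 2 = 28/47
  F: (6/47) * 5 = 30/47
Sum = (48 + 20 + 44 + 28 + 30)/47 = 170/47

L = 170/47 = 3.6170 bits/symbol


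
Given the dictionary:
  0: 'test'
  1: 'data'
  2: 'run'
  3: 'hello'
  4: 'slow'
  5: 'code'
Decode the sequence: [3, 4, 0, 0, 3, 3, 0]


Look up each index in the dictionary:
  3 -> 'hello'
  4 -> 'slow'
  0 -> 'test'
  0 -> 'test'
  3 -> 'hello'
  3 -> 'hello'
  0 -> 'test'

Decoded: "hello slow test test hello hello test"


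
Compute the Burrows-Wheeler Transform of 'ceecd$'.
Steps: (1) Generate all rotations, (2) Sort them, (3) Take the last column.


Rotations (sorted):
  0: $ceecd -> last char: d
  1: cd$cee -> last char: e
  2: ceecd$ -> last char: $
  3: d$ceec -> last char: c
  4: ecd$ce -> last char: e
  5: eecd$c -> last char: c


BWT = de$cec


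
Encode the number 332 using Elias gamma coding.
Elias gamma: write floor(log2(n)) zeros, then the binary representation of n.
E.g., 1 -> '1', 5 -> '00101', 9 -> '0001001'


num_bits = floor(log2(332)) + 1 = 9
leading_zeros = num_bits - 1 = 8
binary(332) = 101001100

Elias gamma(332) = '00000000' + '101001100' = 00000000101001100 (17 bits)


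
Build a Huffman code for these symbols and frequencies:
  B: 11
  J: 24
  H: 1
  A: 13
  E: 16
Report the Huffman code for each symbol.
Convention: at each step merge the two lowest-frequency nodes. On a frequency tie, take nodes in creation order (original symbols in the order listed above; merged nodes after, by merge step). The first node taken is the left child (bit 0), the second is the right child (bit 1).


Huffman tree construction:
Step 1: Merge H(1) + B(11) = 12
Step 2: Merge (H+B)(12) + A(13) = 25
Step 3: Merge E(16) + J(24) = 40
Step 4: Merge ((H+B)+A)(25) + (E+J)(40) = 65
Read each symbol's code off the tree from the root (left child = 0, right child = 1).

Codes:
  B: 001 (length 3)
  J: 11 (length 2)
  H: 000 (length 3)
  A: 01 (length 2)
  E: 10 (length 2)
Average code length: 142/65 = 2.1846 bits/symbol


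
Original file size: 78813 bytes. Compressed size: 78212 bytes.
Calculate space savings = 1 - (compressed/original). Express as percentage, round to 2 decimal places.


ratio = compressed/original = 78212/78813 = 0.992374
savings = 1 - ratio = 1 - 0.992374 = 0.007626
as a percentage: 0.007626 * 100 = 0.76%

Space savings = 1 - 78212/78813 = 0.76%


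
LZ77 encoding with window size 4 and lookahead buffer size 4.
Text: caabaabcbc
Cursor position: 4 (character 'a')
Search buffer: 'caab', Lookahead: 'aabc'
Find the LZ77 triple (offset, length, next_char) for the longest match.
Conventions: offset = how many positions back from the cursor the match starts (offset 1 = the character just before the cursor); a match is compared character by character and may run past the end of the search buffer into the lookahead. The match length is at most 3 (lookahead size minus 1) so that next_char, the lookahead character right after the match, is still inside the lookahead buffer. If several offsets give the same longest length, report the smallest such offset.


Try each offset into the search buffer:
  offset=1 (pos 3, char 'b'): match length 0
  offset=2 (pos 2, char 'a'): match length 1
  offset=3 (pos 1, char 'a'): match length 3
  offset=4 (pos 0, char 'c'): match length 0
Longest match has length 3 at offset 3.
next_char = character at position 4 + 3 = 7 -> 'c'

Best match: offset=3, length=3 (matching 'aab' starting at position 1)
LZ77 triple: (3, 3, 'c')


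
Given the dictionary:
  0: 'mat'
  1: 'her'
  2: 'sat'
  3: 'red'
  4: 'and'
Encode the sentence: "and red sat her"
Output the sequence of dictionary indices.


Look up each word in the dictionary:
  'and' -> 4
  'red' -> 3
  'sat' -> 2
  'her' -> 1

Encoded: [4, 3, 2, 1]


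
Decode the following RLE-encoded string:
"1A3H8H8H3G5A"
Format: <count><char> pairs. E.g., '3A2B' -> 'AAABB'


Expanding each <count><char> pair:
  1A -> 'A'
  3H -> 'HHH'
  8H -> 'HHHHHHHH'
  8H -> 'HHHHHHHH'
  3G -> 'GGG'
  5A -> 'AAAAA'

Decoded = AHHHHHHHHHHHHHHHHHHHGGGAAAAA


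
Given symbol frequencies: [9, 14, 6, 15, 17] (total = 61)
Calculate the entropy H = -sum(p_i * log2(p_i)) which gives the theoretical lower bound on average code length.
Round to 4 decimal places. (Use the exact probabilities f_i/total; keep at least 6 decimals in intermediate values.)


Per-symbol terms -p_i * log2(p_i) with p_i = f_i/61:
  p = 9/61 = 0.147541: log2(p) = -2.760812, -p*log2(p) = 0.407333
  p = 14/61 = 0.229508: log2(p) = -2.123382, -p*log2(p) = 0.487334
  p = 6/61 = 0.098361: log2(p) = -3.345775, -p*log2(p) = 0.329093
  p = 15/61 = 0.245902: log2(p) = -2.023847, -p*log2(p) = 0.497667
  p = 17/61 = 0.278689: log2(p) = -1.843274, -p*log2(p) = 0.513699
H = 0.407333 + 0.487334 + 0.329093 + 0.497667 + 0.513699 = 2.235126

H = 2.2351 bits/symbol


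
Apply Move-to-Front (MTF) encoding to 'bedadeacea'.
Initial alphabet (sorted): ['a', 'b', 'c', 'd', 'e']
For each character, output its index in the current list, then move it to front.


MTF encoding:
'b': index 1 in ['a', 'b', 'c', 'd', 'e'] -> ['b', 'a', 'c', 'd', 'e']
'e': index 4 in ['b', 'a', 'c', 'd', 'e'] -> ['e', 'b', 'a', 'c', 'd']
'd': index 4 in ['e', 'b', 'a', 'c', 'd'] -> ['d', 'e', 'b', 'a', 'c']
'a': index 3 in ['d', 'e', 'b', 'a', 'c'] -> ['a', 'd', 'e', 'b', 'c']
'd': index 1 in ['a', 'd', 'e', 'b', 'c'] -> ['d', 'a', 'e', 'b', 'c']
'e': index 2 in ['d', 'a', 'e', 'b', 'c'] -> ['e', 'd', 'a', 'b', 'c']
'a': index 2 in ['e', 'd', 'a', 'b', 'c'] -> ['a', 'e', 'd', 'b', 'c']
'c': index 4 in ['a', 'e', 'd', 'b', 'c'] -> ['c', 'a', 'e', 'd', 'b']
'e': index 2 in ['c', 'a', 'e', 'd', 'b'] -> ['e', 'c', 'a', 'd', 'b']
'a': index 2 in ['e', 'c', 'a', 'd', 'b'] -> ['a', 'e', 'c', 'd', 'b']


Output: [1, 4, 4, 3, 1, 2, 2, 4, 2, 2]


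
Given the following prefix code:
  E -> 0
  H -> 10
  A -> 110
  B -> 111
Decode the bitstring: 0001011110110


Decoding step by step:
Bits 0 -> E
Bits 0 -> E
Bits 0 -> E
Bits 10 -> H
Bits 111 -> B
Bits 10 -> H
Bits 110 -> A


Decoded message: EEEHBHA


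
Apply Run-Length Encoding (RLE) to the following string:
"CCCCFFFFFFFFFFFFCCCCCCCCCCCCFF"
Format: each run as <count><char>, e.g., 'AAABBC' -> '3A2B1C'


Scanning runs left to right:
  i=0: run of 'C' x 4 -> '4C'
  i=4: run of 'F' x 12 -> '12F'
  i=16: run of 'C' x 12 -> '12C'
  i=28: run of 'F' x 2 -> '2F'

RLE = 4C12F12C2F


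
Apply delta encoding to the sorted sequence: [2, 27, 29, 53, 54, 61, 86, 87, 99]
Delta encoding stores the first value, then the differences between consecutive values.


First value: 2
Deltas:
  27 - 2 = 25
  29 - 27 = 2
  53 - 29 = 24
  54 - 53 = 1
  61 - 54 = 7
  86 - 61 = 25
  87 - 86 = 1
  99 - 87 = 12


Delta encoded: [2, 25, 2, 24, 1, 7, 25, 1, 12]


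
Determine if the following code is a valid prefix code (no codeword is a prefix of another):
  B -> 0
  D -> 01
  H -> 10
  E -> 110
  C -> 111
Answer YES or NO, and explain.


Checking each pair (does one codeword prefix another?):
  B='0' vs D='01': prefix -- VIOLATION

NO -- this is NOT a valid prefix code. B (0) is a prefix of D (01).


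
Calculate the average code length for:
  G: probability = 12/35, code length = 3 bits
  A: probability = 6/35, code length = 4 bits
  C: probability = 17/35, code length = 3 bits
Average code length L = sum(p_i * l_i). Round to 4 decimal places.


Weighted contributions p_i * l_i:
  G: (12/35) * 3 = 36/35
  A: (6/35) * 4 = 24/35
  C: (17/35) * 3 = 51/35
Sum = (36 + 24 + 51)/35 = 111/35

L = 111/35 = 3.1714 bits/symbol


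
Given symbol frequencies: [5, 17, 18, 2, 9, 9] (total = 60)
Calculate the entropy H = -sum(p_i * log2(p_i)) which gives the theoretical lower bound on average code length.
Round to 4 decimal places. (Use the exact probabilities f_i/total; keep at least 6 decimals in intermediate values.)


Per-symbol terms -p_i * log2(p_i) with p_i = f_i/60:
  p = 5/60 = 0.083333: log2(p) = -3.584963, -p*log2(p) = 0.298747
  p = 17/60 = 0.283333: log2(p) = -1.819428, -p*log2(p) = 0.515505
  p = 18/60 = 0.300000: log2(p) = -1.736966, -p*log2(p) = 0.521090
  p = 2/60 = 0.033333: log2(p) = -4.906891, -p*log2(p) = 0.163563
  p = 9/60 = 0.150000: log2(p) = -2.736966, -p*log2(p) = 0.410545
  p = 9/60 = 0.150000: log2(p) = -2.736966, -p*log2(p) = 0.410545
H = 0.298747 + 0.515505 + 0.521090 + 0.163563 + 0.410545 + 0.410545 = 2.319995

H = 2.32 bits/symbol


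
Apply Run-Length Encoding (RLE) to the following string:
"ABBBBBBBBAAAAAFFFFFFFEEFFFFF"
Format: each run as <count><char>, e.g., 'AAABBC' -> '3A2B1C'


Scanning runs left to right:
  i=0: run of 'A' x 1 -> '1A'
  i=1: run of 'B' x 8 -> '8B'
  i=9: run of 'A' x 5 -> '5A'
  i=14: run of 'F' x 7 -> '7F'
  i=21: run of 'E' x 2 -> '2E'
  i=23: run of 'F' x 5 -> '5F'

RLE = 1A8B5A7F2E5F


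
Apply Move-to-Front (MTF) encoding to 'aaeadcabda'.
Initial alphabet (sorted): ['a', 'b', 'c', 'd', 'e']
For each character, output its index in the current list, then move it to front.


MTF encoding:
'a': index 0 in ['a', 'b', 'c', 'd', 'e'] -> ['a', 'b', 'c', 'd', 'e']
'a': index 0 in ['a', 'b', 'c', 'd', 'e'] -> ['a', 'b', 'c', 'd', 'e']
'e': index 4 in ['a', 'b', 'c', 'd', 'e'] -> ['e', 'a', 'b', 'c', 'd']
'a': index 1 in ['e', 'a', 'b', 'c', 'd'] -> ['a', 'e', 'b', 'c', 'd']
'd': index 4 in ['a', 'e', 'b', 'c', 'd'] -> ['d', 'a', 'e', 'b', 'c']
'c': index 4 in ['d', 'a', 'e', 'b', 'c'] -> ['c', 'd', 'a', 'e', 'b']
'a': index 2 in ['c', 'd', 'a', 'e', 'b'] -> ['a', 'c', 'd', 'e', 'b']
'b': index 4 in ['a', 'c', 'd', 'e', 'b'] -> ['b', 'a', 'c', 'd', 'e']
'd': index 3 in ['b', 'a', 'c', 'd', 'e'] -> ['d', 'b', 'a', 'c', 'e']
'a': index 2 in ['d', 'b', 'a', 'c', 'e'] -> ['a', 'd', 'b', 'c', 'e']


Output: [0, 0, 4, 1, 4, 4, 2, 4, 3, 2]


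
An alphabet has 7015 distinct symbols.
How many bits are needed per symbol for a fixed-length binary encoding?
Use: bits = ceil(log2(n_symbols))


log2(7015) = 12.7762
Bracket: 2^12 = 4096 < 7015 <= 2^13 = 8192
So ceil(log2(7015)) = 13

bits = ceil(log2(7015)) = ceil(12.7762) = 13 bits


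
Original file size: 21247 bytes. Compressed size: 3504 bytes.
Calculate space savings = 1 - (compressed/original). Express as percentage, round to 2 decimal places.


ratio = compressed/original = 3504/21247 = 0.164917
savings = 1 - ratio = 1 - 0.164917 = 0.835083
as a percentage: 0.835083 * 100 = 83.51%

Space savings = 1 - 3504/21247 = 83.51%


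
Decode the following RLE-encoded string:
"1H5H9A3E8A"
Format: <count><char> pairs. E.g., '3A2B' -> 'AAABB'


Expanding each <count><char> pair:
  1H -> 'H'
  5H -> 'HHHHH'
  9A -> 'AAAAAAAAA'
  3E -> 'EEE'
  8A -> 'AAAAAAAA'

Decoded = HHHHHHAAAAAAAAAEEEAAAAAAAA


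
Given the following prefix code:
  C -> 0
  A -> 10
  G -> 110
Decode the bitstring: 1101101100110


Decoding step by step:
Bits 110 -> G
Bits 110 -> G
Bits 110 -> G
Bits 0 -> C
Bits 110 -> G


Decoded message: GGGCG


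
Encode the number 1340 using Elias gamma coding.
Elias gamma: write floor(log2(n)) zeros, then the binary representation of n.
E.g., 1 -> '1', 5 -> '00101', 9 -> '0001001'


num_bits = floor(log2(1340)) + 1 = 11
leading_zeros = num_bits - 1 = 10
binary(1340) = 10100111100

Elias gamma(1340) = '0000000000' + '10100111100' = 000000000010100111100 (21 bits)


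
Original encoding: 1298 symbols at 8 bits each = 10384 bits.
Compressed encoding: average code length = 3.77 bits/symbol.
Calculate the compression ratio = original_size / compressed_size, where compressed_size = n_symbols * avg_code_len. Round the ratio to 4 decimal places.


original_size = n_symbols * orig_bits = 1298 * 8 = 10384 bits
compressed_size = n_symbols * avg_code_len = 1298 * 3.77 = 4893.46 bits
ratio = original_size / compressed_size = 10384 / 4893.46 = 2.122

Compression ratio = 2.122


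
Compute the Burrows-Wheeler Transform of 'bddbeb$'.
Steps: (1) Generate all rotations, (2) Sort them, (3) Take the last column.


Rotations (sorted):
  0: $bddbeb -> last char: b
  1: b$bddbe -> last char: e
  2: bddbeb$ -> last char: $
  3: beb$bdd -> last char: d
  4: dbeb$bd -> last char: d
  5: ddbeb$b -> last char: b
  6: eb$bddb -> last char: b


BWT = be$ddbb


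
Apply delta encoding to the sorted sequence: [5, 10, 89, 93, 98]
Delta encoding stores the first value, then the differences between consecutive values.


First value: 5
Deltas:
  10 - 5 = 5
  89 - 10 = 79
  93 - 89 = 4
  98 - 93 = 5


Delta encoded: [5, 5, 79, 4, 5]


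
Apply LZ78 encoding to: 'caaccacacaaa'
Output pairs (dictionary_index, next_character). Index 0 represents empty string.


LZ78 encoding steps:
Dictionary: {0: ''}
Step 1: w='' (idx 0), next='c' -> output (0, 'c'), add 'c' as idx 1
Step 2: w='' (idx 0), next='a' -> output (0, 'a'), add 'a' as idx 2
Step 3: w='a' (idx 2), next='c' -> output (2, 'c'), add 'ac' as idx 3
Step 4: w='c' (idx 1), next='a' -> output (1, 'a'), add 'ca' as idx 4
Step 5: w='ca' (idx 4), next='c' -> output (4, 'c'), add 'cac' as idx 5
Step 6: w='a' (idx 2), next='a' -> output (2, 'a'), add 'aa' as idx 6
Step 7: w='a' (idx 2), end of input -> output (2, '')


Encoded: [(0, 'c'), (0, 'a'), (2, 'c'), (1, 'a'), (4, 'c'), (2, 'a'), (2, '')]


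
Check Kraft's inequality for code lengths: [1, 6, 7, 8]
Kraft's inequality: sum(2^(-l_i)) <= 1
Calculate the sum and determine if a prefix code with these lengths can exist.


Sum = 2^(-1) + 2^(-6) + 2^(-7) + 2^(-8)
    = 0.5 + 0.015625 + 0.0078125 + 0.00390625
    = 135/256 = 0.52734375
Since 0.52734375 <= 1, Kraft's inequality IS satisfied.
A prefix code with these lengths CAN exist.

Kraft sum = 0.52734375. Satisfied.


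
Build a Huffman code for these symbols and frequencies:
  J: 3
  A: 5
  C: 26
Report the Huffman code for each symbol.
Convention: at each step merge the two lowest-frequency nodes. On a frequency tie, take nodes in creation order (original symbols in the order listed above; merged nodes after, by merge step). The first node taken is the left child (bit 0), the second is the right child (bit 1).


Huffman tree construction:
Step 1: Merge J(3) + A(5) = 8
Step 2: Merge (J+A)(8) + C(26) = 34
Read each symbol's code off the tree from the root (left child = 0, right child = 1).

Codes:
  J: 00 (length 2)
  A: 01 (length 2)
  C: 1 (length 1)
Average code length: 42/34 = 1.2353 bits/symbol


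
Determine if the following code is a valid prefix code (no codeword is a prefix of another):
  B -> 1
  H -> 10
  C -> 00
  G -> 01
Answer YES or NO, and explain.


Checking each pair (does one codeword prefix another?):
  B='1' vs H='10': prefix -- VIOLATION

NO -- this is NOT a valid prefix code. B (1) is a prefix of H (10).


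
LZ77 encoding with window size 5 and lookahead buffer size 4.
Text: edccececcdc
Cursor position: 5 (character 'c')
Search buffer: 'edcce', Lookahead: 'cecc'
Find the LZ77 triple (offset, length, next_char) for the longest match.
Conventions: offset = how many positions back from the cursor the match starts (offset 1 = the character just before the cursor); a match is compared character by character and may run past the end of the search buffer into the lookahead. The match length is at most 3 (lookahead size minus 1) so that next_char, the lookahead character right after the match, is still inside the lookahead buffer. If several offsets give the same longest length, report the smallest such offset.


Try each offset into the search buffer:
  offset=1 (pos 4, char 'e'): match length 0
  offset=2 (pos 3, char 'c'): match length 3
  offset=3 (pos 2, char 'c'): match length 1
  offset=4 (pos 1, char 'd'): match length 0
  offset=5 (pos 0, char 'e'): match length 0
Longest match has length 3 at offset 2.
next_char = character at position 5 + 3 = 8 -> 'c'

Best match: offset=2, length=3 (matching 'cec' starting at position 3)
LZ77 triple: (2, 3, 'c')


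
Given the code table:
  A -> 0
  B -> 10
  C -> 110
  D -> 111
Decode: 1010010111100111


Decoding:
10 -> B
10 -> B
0 -> A
10 -> B
111 -> D
10 -> B
0 -> A
111 -> D


Result: BBABDBAD


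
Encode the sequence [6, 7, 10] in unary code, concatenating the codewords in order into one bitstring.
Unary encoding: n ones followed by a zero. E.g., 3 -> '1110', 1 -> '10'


Encode each number as n ones followed by a terminating 0:
  6 -> 1111110 (7 bits)
  7 -> 11111110 (8 bits)
  10 -> 11111111110 (11 bits)
Total length = 7 + 8 + 11 = 26 bits.

Unary([6, 7, 10]) = 11111101111111011111111110 (26 bits)


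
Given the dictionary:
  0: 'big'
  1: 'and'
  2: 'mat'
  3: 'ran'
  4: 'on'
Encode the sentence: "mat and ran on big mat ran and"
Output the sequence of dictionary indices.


Look up each word in the dictionary:
  'mat' -> 2
  'and' -> 1
  'ran' -> 3
  'on' -> 4
  'big' -> 0
  'mat' -> 2
  'ran' -> 3
  'and' -> 1

Encoded: [2, 1, 3, 4, 0, 2, 3, 1]


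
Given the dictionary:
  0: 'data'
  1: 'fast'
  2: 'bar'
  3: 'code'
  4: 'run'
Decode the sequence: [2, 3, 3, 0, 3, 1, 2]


Look up each index in the dictionary:
  2 -> 'bar'
  3 -> 'code'
  3 -> 'code'
  0 -> 'data'
  3 -> 'code'
  1 -> 'fast'
  2 -> 'bar'

Decoded: "bar code code data code fast bar"


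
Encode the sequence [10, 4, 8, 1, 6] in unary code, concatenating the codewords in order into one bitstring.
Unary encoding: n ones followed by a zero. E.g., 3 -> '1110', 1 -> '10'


Encode each number as n ones followed by a terminating 0:
  10 -> 11111111110 (11 bits)
  4 -> 11110 (5 bits)
  8 -> 111111110 (9 bits)
  1 -> 10 (2 bits)
  6 -> 1111110 (7 bits)
Total length = 11 + 5 + 9 + 2 + 7 = 34 bits.

Unary([10, 4, 8, 1, 6]) = 1111111111011110111111110101111110 (34 bits)


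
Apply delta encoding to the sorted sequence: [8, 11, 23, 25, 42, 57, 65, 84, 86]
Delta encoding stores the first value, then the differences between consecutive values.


First value: 8
Deltas:
  11 - 8 = 3
  23 - 11 = 12
  25 - 23 = 2
  42 - 25 = 17
  57 - 42 = 15
  65 - 57 = 8
  84 - 65 = 19
  86 - 84 = 2


Delta encoded: [8, 3, 12, 2, 17, 15, 8, 19, 2]


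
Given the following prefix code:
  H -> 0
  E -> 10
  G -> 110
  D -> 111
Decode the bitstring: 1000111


Decoding step by step:
Bits 10 -> E
Bits 0 -> H
Bits 0 -> H
Bits 111 -> D


Decoded message: EHHD


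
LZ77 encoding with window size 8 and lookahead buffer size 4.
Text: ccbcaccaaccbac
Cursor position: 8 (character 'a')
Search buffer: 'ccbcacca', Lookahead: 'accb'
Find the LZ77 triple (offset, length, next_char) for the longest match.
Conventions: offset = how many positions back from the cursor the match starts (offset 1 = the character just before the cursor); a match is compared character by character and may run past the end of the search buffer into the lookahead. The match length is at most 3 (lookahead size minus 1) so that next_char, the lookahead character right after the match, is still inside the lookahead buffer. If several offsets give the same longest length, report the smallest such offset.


Try each offset into the search buffer:
  offset=1 (pos 7, char 'a'): match length 1
  offset=2 (pos 6, char 'c'): match length 0
  offset=3 (pos 5, char 'c'): match length 0
  offset=4 (pos 4, char 'a'): match length 3
  offset=5 (pos 3, char 'c'): match length 0
  offset=6 (pos 2, char 'b'): match length 0
  offset=7 (pos 1, char 'c'): match length 0
  offset=8 (pos 0, char 'c'): match length 0
Longest match has length 3 at offset 4.
next_char = character at position 8 + 3 = 11 -> 'b'

Best match: offset=4, length=3 (matching 'acc' starting at position 4)
LZ77 triple: (4, 3, 'b')
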